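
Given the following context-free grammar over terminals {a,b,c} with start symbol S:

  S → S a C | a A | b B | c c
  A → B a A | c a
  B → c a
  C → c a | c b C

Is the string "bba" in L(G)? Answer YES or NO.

Convert to CNF:
  S -> S X5 | T0 A | T1 T1 | T2 B
  A -> B X3 | T1 T0
  B -> T1 T0
  C -> T1 T0 | T1 X4
  T0 -> a
  T1 -> c
  T2 -> b
  X3 -> T0 A
  X4 -> T2 C
  X5 -> T0 C

Fill CYK table bottom-up:
  cell(0,0) b: {T2}  orig:{}
  cell(1,1) b: {T2}  orig:{}
  cell(2,2) a: {T0}  orig:{}
  cell(0,1) bb: ∅
  cell(1,2) ba: ∅
  cell(0,2) bba: ∅

S ∉ T[0,2] ⇒ NO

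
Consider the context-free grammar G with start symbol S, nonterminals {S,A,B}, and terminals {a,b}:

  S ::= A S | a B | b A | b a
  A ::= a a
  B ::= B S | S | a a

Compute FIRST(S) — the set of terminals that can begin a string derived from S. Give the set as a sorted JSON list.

FIRST iteration:
round 1:
  A via A→a a: +{a}
  B via B→a a: +{a}
  S via S→A S: +{a}
  S via S→b A: +{b}
  FIRST[S]={a,b}  FIRST[A]={a}  FIRST[B]={a}
round 2:
  B via B→S: +{b}
  FIRST[S]={a,b}  FIRST[A]={a}  FIRST[B]={a,b}
round 3: done
  FIRST[S]={a,b}  FIRST[A]={a}  FIRST[B]={a,b}

FIRST(S) = ["a", "b"]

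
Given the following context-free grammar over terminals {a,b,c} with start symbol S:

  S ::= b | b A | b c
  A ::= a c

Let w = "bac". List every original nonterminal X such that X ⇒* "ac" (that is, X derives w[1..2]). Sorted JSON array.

Convert to CNF:
  S -> T2 A | T2 T1 | b
  A -> T0 T1
  T0 -> a
  T1 -> c
  T2 -> b

CYK fill, restricted to cells inside w[1..2]:
  cell(1,1) a: {T0}  orig:{}
  cell(2,2) c: {T1}  orig:{}
  cell(1,2) ac: {A}

Original NTs in T[1,2] deriving "ac": ["A"]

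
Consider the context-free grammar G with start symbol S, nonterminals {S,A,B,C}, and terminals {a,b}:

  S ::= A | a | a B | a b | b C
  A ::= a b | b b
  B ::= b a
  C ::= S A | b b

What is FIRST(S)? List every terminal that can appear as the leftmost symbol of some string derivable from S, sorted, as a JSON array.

Compute FIRST by fixpoint:
round 1:
  A via A→a b: +{a}
  A via A→b b: +{b}
  B via B→b a: +{b}
  C via C→b b: +{b}
  S via S→A: +{a,b}
  FIRST(S)={a,b}  FIRST(A)={a,b}  FIRST(B)={b}  FIRST(C)={b}
round 2:
  C via C→S A: +{a}
  FIRST(S)={a,b}  FIRST(A)={a,b}  FIRST(B)={b}  FIRST(C)={a,b}
round 3: — fixpoint
  FIRST(S)={a,b}  FIRST(A)={a,b}  FIRST(B)={b}  FIRST(C)={a,b}

FIRST(S) = ["a", "b"]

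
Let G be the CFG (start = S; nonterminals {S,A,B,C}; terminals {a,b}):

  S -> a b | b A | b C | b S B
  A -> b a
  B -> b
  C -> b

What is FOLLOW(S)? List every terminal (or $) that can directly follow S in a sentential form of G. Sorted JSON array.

Compute FIRST by fixpoint:
round 1:
  A via A→b a: +{b}
  B via B→b: +{b}
  C via C→b: +{b}
  S via S→a b: +{a}
  S via S→b A: +{b}
  FIRST[S]={a,b}  FIRST[A]={b}  FIRST[B]={b}  FIRST[C]={b}
round 2: (no change)
  FIRST[S]={a,b}  FIRST[A]={b}  FIRST[B]={b}  FIRST[C]={b}

FOLLOW sets:
initialize: $ ∈ FOLLOW(S)
pass 1:
  S→b A: FOLLOW(A) ⊇ FOLLOW(S) ⊇ {$}; new: +{$}
  S→b C: FOLLOW(C) ⊇ FOLLOW(S) ⊇ {$}; new: +{$}
  S→b S B: FOLLOW(S) ⊇ FIRST(B) = {b}; new: +{b}
  S→b S B: FOLLOW(B) ⊇ FOLLOW(S) ⊇ {$,b}; new: +{$,b}
  FOLLOW[S]={$,b}  FOLLOW[A]={$}  FOLLOW[B]={$,b}  FOLLOW[C]={$}
pass 2:
  S→b A: FOLLOW(A) ⊇ FOLLOW(S) ⊇ {$,b}; new: +{b}
  S→b C: FOLLOW(C) ⊇ FOLLOW(S) ⊇ {$,b}; new: +{b}
  FOLLOW[S]={$,b}  FOLLOW[A]={$,b}  FOLLOW[B]={$,b}  FOLLOW[C]={$,b}
pass 3: (no change)
  FOLLOW[S]={$,b}  FOLLOW[A]={$,b}  FOLLOW[B]={$,b}  FOLLOW[C]={$,b}

FOLLOW(S) = ["$", "b"]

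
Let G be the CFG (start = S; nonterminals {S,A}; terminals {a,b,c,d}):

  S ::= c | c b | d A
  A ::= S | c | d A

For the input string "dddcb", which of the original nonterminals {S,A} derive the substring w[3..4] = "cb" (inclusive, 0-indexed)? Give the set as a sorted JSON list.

Convert to CNF:
  S -> T0 T1 | T2 A | c
  A -> T0 T1 | T2 A | c
  T0 -> c
  T1 -> b
  T2 -> d

CYK fill — only the sub-triangle for w[3..4]:
  T[3,3] 'c' = {A,S,T0}  orig:{A,S}
  T[4,4] 'b' = {T1}  orig:{}
  T[3,4] 'cb' = {A,S}

Original NTs in T[3,4] deriving "cb": ["A", "S"]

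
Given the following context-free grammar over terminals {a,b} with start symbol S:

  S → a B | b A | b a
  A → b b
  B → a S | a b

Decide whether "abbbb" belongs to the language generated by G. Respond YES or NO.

CNF form of G:
  S -> T0 A | T0 T1 | T1 B
  A -> T0 T0
  B -> T1 S | T1 T0
  T0 -> b
  T1 -> a

CYK table (by increasing span):
  cell(0,0) a: {T1}  orig:{}
  cell(1,1) b: {T0}  orig:{}
  cell(2,2) b: {T0}  orig:{}
  cell(3,3) b: {T0}  orig:{}
  cell(4,4) b: {T0}  orig:{}
  cell(0,1) ab: {B}
  cell(1,2) bb: {A}
  cell(2,3) bb: {A}
  cell(3,4) bb: {A}
  cell(0,2) abb: ∅
  cell(1,3) bbb: {S}
  cell(2,4) bbb: {S}
  cell(0,3) abbb: {B}
  cell(1,4) bbbb: ∅
  cell(0,4) abbbb: ∅

S ∉ T[0,4] ⇒ NO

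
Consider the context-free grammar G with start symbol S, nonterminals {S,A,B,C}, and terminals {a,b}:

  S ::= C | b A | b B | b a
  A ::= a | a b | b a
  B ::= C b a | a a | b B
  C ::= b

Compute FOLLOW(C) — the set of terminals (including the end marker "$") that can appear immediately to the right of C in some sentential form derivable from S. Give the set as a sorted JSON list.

FIRST sets, iterate to fixpoint:
pass 1:
  A via A→a: +{a}
  A via A→b a: +{b}
  B via B→a a: +{a}
  B via B→b B: +{b}
  C via C→b: +{b}
  S via S→C: +{b}
  S: {b}  A: {a,b}  B: {a,b}  C: {b}
pass 2: (no change)
  S: {b}  A: {a,b}  B: {a,b}  C: {b}

Compute FOLLOW by fixpoint:
seed FOLLOW(S) with $
[1]
  B→C b a: FOLLOW(C) ⊇ FIRST(b) = {b}; new: +{b}
  S→C: FOLLOW(C) ⊇ FOLLOW(S) ⊇ {$}; new: +{$}
  S→b A: FOLLOW(A) ⊇ FOLLOW(S) ⊇ {$}; new: +{$}
  S→b B: FOLLOW(B) ⊇ FOLLOW(S) ⊇ {$}; new: +{$}
  FOLLOW(S)={$}  FOLLOW(A)={$}  FOLLOW(B)={$}  FOLLOW(C)={$,b}
[2] — fixpoint
  FOLLOW(S)={$}  FOLLOW(A)={$}  FOLLOW(B)={$}  FOLLOW(C)={$,b}

FOLLOW(C) = ["$", "b"]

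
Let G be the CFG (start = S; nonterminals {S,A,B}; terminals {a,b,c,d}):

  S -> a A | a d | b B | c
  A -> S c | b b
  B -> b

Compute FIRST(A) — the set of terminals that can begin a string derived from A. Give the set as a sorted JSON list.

FIRST sets, iterate to fixpoint:
[1]
  A via A→b b: +{b}
  B via B→b: +{b}
  S via S→a A: +{a}
  S via S→b B: +{b}
  S via S→c: +{c}
  FIRST[S]={a,b,c}  FIRST[A]={b}  FIRST[B]={b}
[2]
  A via A→S c: +{a,c}
  FIRST[S]={a,b,c}  FIRST[A]={a,b,c}  FIRST[B]={b}
[3] (stable)
  FIRST[S]={a,b,c}  FIRST[A]={a,b,c}  FIRST[B]={b}

FIRST(A) = ["a", "b", "c"]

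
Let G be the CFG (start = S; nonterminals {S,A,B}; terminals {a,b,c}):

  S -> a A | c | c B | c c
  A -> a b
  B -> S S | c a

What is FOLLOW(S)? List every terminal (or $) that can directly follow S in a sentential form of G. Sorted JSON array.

FIRST sets, iterate to fixpoint:
[1]
  A via A→a b: +{a}
  B via B→c a: +{c}
  S via S→a A: +{a}
  S via S→c: +{c}
  FIRST[S]={a,c}  FIRST[A]={a}  FIRST[B]={c}
[2]
  B via B→S S: +{a}
  FIRST[S]={a,c}  FIRST[A]={a}  FIRST[B]={a,c}
[3] — fixpoint
  FIRST[S]={a,c}  FIRST[A]={a}  FIRST[B]={a,c}

FOLLOW iteration:
FOLLOW(S) := {$}
pass 1:
  B→S S: FOLLOW(S) ⊇ FIRST(S) = {a,c}; new: +{a,c}
  S→a A: FOLLOW(A) ⊇ FOLLOW(S) ⊇ {$,a,c}; new: +{$,a,c}
  S→c B: FOLLOW(B) ⊇ FOLLOW(S) ⊇ {$,a,c}; new: +{$,a,c}
  FOLLOW[S]={$,a,c}  FOLLOW[A]={$,a,c}  FOLLOW[B]={$,a,c}
pass 2: done
  FOLLOW[S]={$,a,c}  FOLLOW[A]={$,a,c}  FOLLOW[B]={$,a,c}

FOLLOW(S) = ["$", "a", "c"]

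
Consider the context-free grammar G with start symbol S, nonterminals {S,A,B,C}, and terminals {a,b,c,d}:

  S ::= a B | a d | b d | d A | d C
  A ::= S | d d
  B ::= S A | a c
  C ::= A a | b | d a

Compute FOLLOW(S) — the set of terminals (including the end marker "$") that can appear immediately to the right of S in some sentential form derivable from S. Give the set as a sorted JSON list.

FIRST sets, iterate to fixpoint:
[1]
  A via A→d d: +{d}
  B via B→a c: +{a}
  C via C→A a: +{d}
  C via C→b: +{b}
  S via S→a B: +{a}
  S via S→b d: +{b}
  S via S→d A: +{d}
  S: {a,b,d}  A: {d}  B: {a}  C: {b,d}
[2]
  A via A→S: +{a,b}
  B via B→S A: +{b,d}
  C via C→A a: +{a}
  S: {a,b,d}  A: {a,b,d}  B: {a,b,d}  C: {a,b,d}
[3] — fixpoint
  S: {a,b,d}  A: {a,b,d}  B: {a,b,d}  C: {a,b,d}

FOLLOW sets:
initialize: $ ∈ FOLLOW(S)
[1]
  B→S A: FOLLOW(S) ⊇ FIRST(A) = {a,b,d}; new: +{a,b,d}
  C→A a: FOLLOW(A) ⊇ FIRST(a) = {a}; new: +{a}
  S→a B: FOLLOW(B) ⊇ FOLLOW(S) ⊇ {$,a,b,d}; new: +{$,a,b,d}
  S→d A: FOLLOW(A) ⊇ FOLLOW(S) ⊇ {$,a,b,d}; new: +{$,b,d}
  S→d C: FOLLOW(C) ⊇ FOLLOW(S) ⊇ {$,a,b,d}; new: +{$,a,b,d}
  FOLLOW(S)={$,a,b,d}  FOLLOW(A)={$,a,b,d}  FOLLOW(B)={$,a,b,d}  FOLLOW(C)={$,a,b,d}
[2] done
  FOLLOW(S)={$,a,b,d}  FOLLOW(A)={$,a,b,d}  FOLLOW(B)={$,a,b,d}  FOLLOW(C)={$,a,b,d}

FOLLOW(S) = ["$", "a", "b", "d"]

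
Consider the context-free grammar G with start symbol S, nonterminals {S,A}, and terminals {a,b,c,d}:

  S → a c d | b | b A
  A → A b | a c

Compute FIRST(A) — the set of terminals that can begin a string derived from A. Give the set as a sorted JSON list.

Compute FIRST by fixpoint:
[1]
  A via A→a c: +{a}
  S via S→a c d: +{a}
  S via S→b: +{b}
  FIRST(S)={a,b}  FIRST(A)={a}
[2] — fixpoint
  FIRST(S)={a,b}  FIRST(A)={a}

FIRST(A) = ["a"]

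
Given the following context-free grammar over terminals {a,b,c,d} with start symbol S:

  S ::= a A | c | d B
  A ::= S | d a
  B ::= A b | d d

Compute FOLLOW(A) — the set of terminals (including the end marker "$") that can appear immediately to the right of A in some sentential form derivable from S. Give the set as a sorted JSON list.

FIRST iteration:
round 1:
  A via A→d a: +{d}
  B via B→A b: +{d}
  S via S→a A: +{a}
  S via S→c: +{c}
  S via S→d B: +{d}
  FIRST[S]={a,c,d}  FIRST[A]={d}  FIRST[B]={d}
round 2:
  A via A→S: +{a,c}
  B via B→A b: +{a,c}
  FIRST[S]={a,c,d}  FIRST[A]={a,c,d}  FIRST[B]={a,c,d}
round 3: — fixpoint
  FIRST[S]={a,c,d}  FIRST[A]={a,c,d}  FIRST[B]={a,c,d}

FOLLOW iteration:
initialize: $ ∈ FOLLOW(S)
iter 1:
  B→A b: FOLLOW(A) ⊇ FIRST(b) = {b}; new: +{b}
  S→a A: FOLLOW(A) ⊇ FOLLOW(S) ⊇ {$}; new: +{$}
  S→d B: FOLLOW(B) ⊇ FOLLOW(S) ⊇ {$}; new: +{$}
  FOLLOW[S]={$}  FOLLOW[A]={$,b}  FOLLOW[B]={$}
iter 2:
  A→S: FOLLOW(S) ⊇ FOLLOW(A) ⊇ {$,b}; new: +{b}
  S→d B: FOLLOW(B) ⊇ FOLLOW(S) ⊇ {$,b}; new: +{b}
  FOLLOW[S]={$,b}  FOLLOW[A]={$,b}  FOLLOW[B]={$,b}
iter 3: — fixpoint
  FOLLOW[S]={$,b}  FOLLOW[A]={$,b}  FOLLOW[B]={$,b}

FOLLOW(A) = ["$", "b"]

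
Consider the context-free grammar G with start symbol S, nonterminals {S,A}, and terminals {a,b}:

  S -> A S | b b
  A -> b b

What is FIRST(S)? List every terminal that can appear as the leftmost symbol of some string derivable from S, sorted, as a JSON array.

Compute FIRST by fixpoint:
pass 1:
  A via A→b b: +{b}
  S via S→A S: +{b}
  S: {b}  A: {b}
pass 2: (no change)
  S: {b}  A: {b}

FIRST(S) = ["b"]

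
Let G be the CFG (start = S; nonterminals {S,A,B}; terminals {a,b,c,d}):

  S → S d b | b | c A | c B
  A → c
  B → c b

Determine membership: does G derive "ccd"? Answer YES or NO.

Convert to CNF:
  S -> S X3 | T0 A | T0 B | b
  A -> c
  B -> T0 T1
  T0 -> c
  T1 -> b
  T2 -> d
  X3 -> T2 T1

Fill CYK table bottom-up:
  T[0,0] 'c' = {A,T0}  orig:{A}
  T[1,1] 'c' = {A,T0}  orig:{A}
  T[2,2] 'd' = {T2}  orig:{}
  T[0,1] 'cc' = {S}
  T[1,2] 'cd' = ∅
  T[0,2] 'ccd' = ∅

S ∉ T[0,2] ⇒ NO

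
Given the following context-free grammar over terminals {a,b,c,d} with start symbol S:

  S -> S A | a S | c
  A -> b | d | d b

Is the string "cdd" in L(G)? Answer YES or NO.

CNF form of G:
  S -> S A | T2 S | c
  A -> T0 T1 | b | d
  T0 -> d
  T1 -> b
  T2 -> a

CYK fill:
  T[0,0] 'c' = {S}
  T[1,1] 'd' = {A,T0}  orig:{A}
  T[2,2] 'd' = {A,T0}  orig:{A}
  T[0,1] 'cd' = {S}
  T[1,2] 'dd' = ∅
  T[0,2] 'cdd' = {S}

S ∈ T[0,2] ⇒ YES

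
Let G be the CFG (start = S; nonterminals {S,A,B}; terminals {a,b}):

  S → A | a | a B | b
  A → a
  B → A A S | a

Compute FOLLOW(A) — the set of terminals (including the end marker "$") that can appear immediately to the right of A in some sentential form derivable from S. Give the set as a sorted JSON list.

Compute FIRST by fixpoint:
iter 1:
  A via A→a: +{a}
  B via B→A A S: +{a}
  S via S→A: +{a}
  S via S→b: +{b}
  S: {a,b}  A: {a}  B: {a}
iter 2: (stable)
  S: {a,b}  A: {a}  B: {a}

FOLLOW sets:
FOLLOW(S) := {$}
[1]
  B→A A S: FOLLOW(A) ⊇ FIRST(A) = {a}; new: +{a}
  B→A A S: FOLLOW(A) ⊇ FIRST(S) = {a,b}; new: +{b}
  S→A: FOLLOW(A) ⊇ FOLLOW(S) ⊇ {$}; new: +{$}
  S→a B: FOLLOW(B) ⊇ FOLLOW(S) ⊇ {$}; new: +{$}
  S: {$}  A: {$,a,b}  B: {$}
[2] done
  S: {$}  A: {$,a,b}  B: {$}

FOLLOW(A) = ["$", "a", "b"]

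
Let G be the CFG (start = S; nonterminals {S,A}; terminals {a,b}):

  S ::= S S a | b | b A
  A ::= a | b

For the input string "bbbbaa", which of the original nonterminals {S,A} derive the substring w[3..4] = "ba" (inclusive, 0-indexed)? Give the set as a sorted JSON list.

Convert to CNF:
  S -> S X2 | T1 A | b
  A -> a | b
  T0 -> a
  T1 -> b
  X2 -> S T0

Fill CYK table bottom-up, restricted to cells inside w[3..4]:
  T[3,3] 'b' = {A,S,T1}  orig:{A,S}
  T[4,4] 'a' = {A,T0}  orig:{A}
  T[3,4] 'ba' = {S,X2}  orig:{S}

Original NTs in T[3,4] deriving "ba": ["S"]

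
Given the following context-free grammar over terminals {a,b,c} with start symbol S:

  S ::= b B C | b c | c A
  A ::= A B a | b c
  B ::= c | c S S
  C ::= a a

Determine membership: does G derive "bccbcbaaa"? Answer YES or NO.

CNF form of G:
  S -> T1 T2 | T1 X5 | T2 A
  A -> A X3 | T1 T2
  B -> T2 X4 | c
  C -> T0 T0
  T0 -> a
  T1 -> b
  T2 -> c
  X3 -> B T0
  X4 -> S S
  X5 -> B C

CYK table (by increasing span):
  cell(0,0) b: {T1}  orig:{}
  cell(1,1) c: {B,T2}  orig:{B}
  cell(2,2) c: {B,T2}  orig:{B}
  cell(3,3) b: {T1}  orig:{}
  cell(4,4) c: {B,T2}  orig:{B}
  cell(5,5) b: {T1}  orig:{}
  cell(6,6) a: {T0}  orig:{}
  cell(7,7) a: {T0}  orig:{}
  cell(8,8) a: {T0}  orig:{}
  cell(0,1) bc: {A,S}
  cell(1,2) cc: ∅
  cell(2,3) cb: ∅
  cell(3,4) bc: {A,S}
  cell(4,5) cb: ∅
  cell(5,6) ba: ∅
  cell(6,7) aa: {C}
  cell(7,8) aa: {C}
  cell(0,2) bcc: ∅
  cell(1,3) ccb: ∅
  cell(2,4) cbc: {S}
  cell(3,5) bcb: ∅
  cell(4,6) cba: ∅
  cell(5,7) baa: ∅
  cell(6,8) aaa: ∅
  cell(0,3) bccb: ∅
  cell(1,4) ccbc: ∅
  cell(2,5) cbcb: ∅
  cell(3,6) bcba: ∅
  cell(4,7) cbaa: ∅
  cell(5,8) baaa: ∅
  cell(0,4) bccbc: {X4}  orig:{}
  cell(1,5) ccbcb: ∅
  cell(2,6) cbcba: ∅
  cell(3,7) bcbaa: ∅
  cell(4,8) cbaaa: ∅
  cell(0,5) bccbcb: ∅
  cell(1,6) ccbcba: ∅
  cell(2,7) cbcbaa: ∅
  cell(3,8) bcbaaa: ∅
  cell(0,6) bccbcba: ∅
  cell(1,7) ccbcbaa: ∅
  cell(2,8) cbcbaaa: ∅
  cell(0,7) bccbcbaa: ∅
  cell(1,8) ccbcbaaa: ∅
  cell(0,8) bccbcbaaa: ∅

S ∉ T[0,8] ⇒ NO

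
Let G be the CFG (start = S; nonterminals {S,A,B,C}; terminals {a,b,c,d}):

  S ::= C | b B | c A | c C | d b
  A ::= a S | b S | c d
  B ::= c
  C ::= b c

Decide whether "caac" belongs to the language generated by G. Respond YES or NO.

CNF form of G:
  S -> T1 B | T1 T2 | T2 A | T2 C | T3 T1
  A -> T0 S | T1 S | T2 T3
  B -> c
  C -> T1 T2
  T0 -> a
  T1 -> b
  T2 -> c
  T3 -> d

CYK fill:
  [0..0]={B,T2}  "c"  orig:{B}
  [1..1]={T0}  "a"  orig:{}
  [2..2]={T0}  "a"  orig:{}
  [3..3]={B,T2}  "c"  orig:{B}
  [0..1]=∅  "ca"
  [1..2]=∅  "aa"
  [2..3]=∅  "ac"
  [0..2]=∅  "caa"
  [1..3]=∅  "aac"
  [0..3]=∅  "caac"

S ∉ T[0,3] ⇒ NO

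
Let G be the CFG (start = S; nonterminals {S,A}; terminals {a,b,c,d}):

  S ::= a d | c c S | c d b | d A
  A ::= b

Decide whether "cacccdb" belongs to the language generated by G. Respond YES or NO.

CNF form of G:
  S -> T0 T1 | T1 A | T2 X4 | T2 X5
  A -> b
  T0 -> a
  T1 -> d
  T2 -> c
  T3 -> b
  X4 -> T2 S
  X5 -> T1 T3

CYK fill:
  T[0,0] 'c' = {T2}  orig:{}
  T[1,1] 'a' = {T0}  orig:{}
  T[2,2] 'c' = {T2}  orig:{}
  T[3,3] 'c' = {T2}  orig:{}
  T[4,4] 'c' = {T2}  orig:{}
  T[5,5] 'd' = {T1}  orig:{}
  T[6,6] 'b' = {A,T3}  orig:{A}
  T[0,1] 'ca' = ∅
  T[1,2] 'ac' = ∅
  T[2,3] 'cc' = ∅
  T[3,4] 'cc' = ∅
  T[4,5] 'cd' = ∅
  T[5,6] 'db' = {S,X5}  orig:{S}
  T[0,2] 'cac' = ∅
  T[1,3] 'acc' = ∅
  T[2,4] 'ccc' = ∅
  T[3,5] 'ccd' = ∅
  T[4,6] 'cdb' = {S,X4}  orig:{S}
  T[0,3] 'cacc' = ∅
  T[1,4] 'accc' = ∅
  T[2,5] 'cccd' = ∅
  T[3,6] 'ccdb' = {S,X4}  orig:{S}
  T[0,4] 'caccc' = ∅
  T[1,5] 'acccd' = ∅
  T[2,6] 'cccdb' = {S,X4}  orig:{S}
  T[0,5] 'cacccd' = ∅
  T[1,6] 'acccdb' = ∅
  T[0,6] 'cacccdb' = ∅

S ∉ T[0,6] ⇒ NO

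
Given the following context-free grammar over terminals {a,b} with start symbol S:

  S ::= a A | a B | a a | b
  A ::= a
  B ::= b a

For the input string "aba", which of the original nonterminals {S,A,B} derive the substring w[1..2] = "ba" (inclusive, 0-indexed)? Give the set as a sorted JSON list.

CNF form of G:
  S -> T1 A | T1 B | T1 T1 | b
  A -> a
  B -> T0 T1
  T0 -> b
  T1 -> a

CYK table (by increasing span) — only the sub-triangle for w[1..2]:
  cell(1,1) b: {S,T0}  orig:{S}
  cell(2,2) a: {A,T1}  orig:{A}
  cell(1,2) ba: {B}

Original NTs in T[1,2] deriving "ba": ["B"]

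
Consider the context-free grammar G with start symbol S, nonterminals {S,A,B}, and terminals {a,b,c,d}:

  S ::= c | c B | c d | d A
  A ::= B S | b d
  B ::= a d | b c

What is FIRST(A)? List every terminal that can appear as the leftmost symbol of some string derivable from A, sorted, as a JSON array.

Compute FIRST by fixpoint:
pass 1:
  A via A→b d: +{b}
  B via B→a d: +{a}
  B via B→b c: +{b}
  S via S→c: +{c}
  S via S→d A: +{d}
  FIRST(S)={c,d}  FIRST(A)={b}  FIRST(B)={a,b}
pass 2:
  A via A→B S: +{a}
  FIRST(S)={c,d}  FIRST(A)={a,b}  FIRST(B)={a,b}
pass 3: (no change)
  FIRST(S)={c,d}  FIRST(A)={a,b}  FIRST(B)={a,b}

FIRST(A) = ["a", "b"]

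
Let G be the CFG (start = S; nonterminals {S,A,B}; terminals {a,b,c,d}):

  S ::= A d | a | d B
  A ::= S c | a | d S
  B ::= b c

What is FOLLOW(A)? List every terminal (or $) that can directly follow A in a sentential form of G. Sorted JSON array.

FIRST sets, iterate to fixpoint:
round 1:
  A via A→a: +{a}
  A via A→d S: +{d}
  B via B→b c: +{b}
  S via S→A d: +{a,d}
  FIRST(S)={a,d}  FIRST(A)={a,d}  FIRST(B)={b}
round 2: (stable)
  FIRST(S)={a,d}  FIRST(A)={a,d}  FIRST(B)={b}

FOLLOW iteration:
initialize: $ ∈ FOLLOW(S)
[1]
  A→S c: FOLLOW(S) ⊇ FIRST(c) = {c}; new: +{c}
  S→A d: FOLLOW(A) ⊇ FIRST(d) = {d}; new: +{d}
  S→d B: FOLLOW(B) ⊇ FOLLOW(S) ⊇ {$,c}; new: +{$,c}
  FOLLOW[S]={$,c}  FOLLOW[A]={d}  FOLLOW[B]={$,c}
[2]
  A→d S: FOLLOW(S) ⊇ FOLLOW(A) ⊇ {d}; new: +{d}
  S→d B: FOLLOW(B) ⊇ FOLLOW(S) ⊇ {$,c,d}; new: +{d}
  FOLLOW[S]={$,c,d}  FOLLOW[A]={d}  FOLLOW[B]={$,c,d}
[3] (stable)
  FOLLOW[S]={$,c,d}  FOLLOW[A]={d}  FOLLOW[B]={$,c,d}

FOLLOW(A) = ["d"]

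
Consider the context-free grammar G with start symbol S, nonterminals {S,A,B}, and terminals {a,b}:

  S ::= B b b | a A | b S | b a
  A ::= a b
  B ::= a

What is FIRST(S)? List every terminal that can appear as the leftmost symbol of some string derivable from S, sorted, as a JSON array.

Compute FIRST by fixpoint:
round 1:
  A via A→a b: +{a}
  B via B→a: +{a}
  S via S→B b b: +{a}
  S via S→b S: +{b}
  FIRST(S)={a,b}  FIRST(A)={a}  FIRST(B)={a}
round 2: (no change)
  FIRST(S)={a,b}  FIRST(A)={a}  FIRST(B)={a}

FIRST(S) = ["a", "b"]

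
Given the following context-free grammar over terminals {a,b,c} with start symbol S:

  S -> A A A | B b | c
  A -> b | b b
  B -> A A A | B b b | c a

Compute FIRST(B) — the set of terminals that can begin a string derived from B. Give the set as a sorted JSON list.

FIRST sets, iterate to fixpoint:
[1]
  A via A→b: +{b}
  B via B→A A A: +{b}
  B via B→c a: +{c}
  S via S→A A A: +{b}
  S via S→B b: +{c}
  FIRST[S]={b,c}  FIRST[A]={b}  FIRST[B]={b,c}
[2] (no change)
  FIRST[S]={b,c}  FIRST[A]={b}  FIRST[B]={b,c}

FIRST(B) = ["b", "c"]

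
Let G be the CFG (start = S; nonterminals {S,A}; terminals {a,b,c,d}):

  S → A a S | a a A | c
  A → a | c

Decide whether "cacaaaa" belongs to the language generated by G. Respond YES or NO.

Convert to CNF:
  S -> A X1 | T0 X2 | c
  A -> a | c
  T0 -> a
  X1 -> T0 S
  X2 -> T0 A

Fill CYK table bottom-up:
  T[0,0] 'c' = {A,S}
  T[1,1] 'a' = {A,T0}  orig:{A}
  T[2,2] 'c' = {A,S}
  T[3,3] 'a' = {A,T0}  orig:{A}
  T[4,4] 'a' = {A,T0}  orig:{A}
  T[5,5] 'a' = {A,T0}  orig:{A}
  T[6,6] 'a' = {A,T0}  orig:{A}
  T[0,1] 'ca' = ∅
  T[1,2] 'ac' = {X1,X2}  orig:{}
  T[2,3] 'ca' = ∅
  T[3,4] 'aa' = {X2}  orig:{}
  T[4,5] 'aa' = {X2}  orig:{}
  T[5,6] 'aa' = {X2}  orig:{}
  T[0,2] 'cac' = {S}
  T[1,3] 'aca' = ∅
  T[2,4] 'caa' = ∅
  T[3,5] 'aaa' = {S}
  T[4,6] 'aaa' = {S}
  T[0,3] 'caca' = ∅
  T[1,4] 'acaa' = ∅
  T[2,5] 'caaa' = ∅
  T[3,6] 'aaaa' = {X1}  orig:{}
  T[0,4] 'cacaa' = ∅
  T[1,5] 'acaaa' = ∅
  T[2,6] 'caaaa' = {S}
  T[0,5] 'cacaaa' = ∅
  T[1,6] 'acaaaa' = {X1}  orig:{}
  T[0,6] 'cacaaaa' = {S}

S ∈ T[0,6] ⇒ YES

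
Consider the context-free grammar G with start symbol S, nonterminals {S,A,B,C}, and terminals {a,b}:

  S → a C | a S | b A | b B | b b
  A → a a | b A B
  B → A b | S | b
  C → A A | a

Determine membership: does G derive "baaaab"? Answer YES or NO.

Convert to CNF:
  S -> T0 C | T0 S | T1 A | T1 B | T1 T1
  A -> T0 T0 | T1 X2
  B -> A T1 | T0 C | T0 S | T1 A | T1 B | T1 T1 | b
  C -> A A | a
  T0 -> a
  T1 -> b
  X2 -> A B

CYK table (by increasing span):
  [0..0]={B,T1}  "b"  orig:{B}
  [1..1]={C,T0}  "a"  orig:{C}
  [2..2]={C,T0}  "a"  orig:{C}
  [3..3]={C,T0}  "a"  orig:{C}
  [4..4]={C,T0}  "a"  orig:{C}
  [5..5]={B,T1}  "b"  orig:{B}
  [0..1]=∅  "ba"
  [1..2]={A,B,S}  "aa"
  [2..3]={A,B,S}  "aa"
  [3..4]={A,B,S}  "aa"
  [4..5]=∅  "ab"
  [0..2]={B,S}  "baa"
  [1..3]={B,S}  "aaa"
  [2..4]={B,S}  "aaa"
  [3..5]={B,X2}  "aab"  orig:{B}
  [0..3]={B,S}  "baaa"
  [1..4]={B,C,S,X2}  "aaaa"  orig:{B,C,S}
  [2..5]=∅  "aaab"
  [0..4]={A,B,S}  "baaaa"
  [1..5]={X2}  "aaaab"  orig:{}
  [0..5]={A,B,X2}  "baaaab"  orig:{A,B}

S ∉ T[0,5] ⇒ NO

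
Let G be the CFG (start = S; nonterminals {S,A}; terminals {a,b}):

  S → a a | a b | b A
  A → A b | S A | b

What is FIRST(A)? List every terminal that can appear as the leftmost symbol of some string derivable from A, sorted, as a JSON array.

FIRST sets, iterate to fixpoint:
[1]
  A via A→b: +{b}
  S via S→a a: +{a}
  S via S→b A: +{b}
  S: {a,b}  A: {b}
[2]
  A via A→S A: +{a}
  S: {a,b}  A: {a,b}
[3] — fixpoint
  S: {a,b}  A: {a,b}

FIRST(A) = ["a", "b"]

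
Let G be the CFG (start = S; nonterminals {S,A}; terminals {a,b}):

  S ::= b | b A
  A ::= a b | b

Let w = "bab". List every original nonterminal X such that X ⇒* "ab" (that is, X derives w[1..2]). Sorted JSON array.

Convert to CNF:
  S -> T1 A | b
  A -> T0 T1 | b
  T0 -> a
  T1 -> b

Fill CYK table bottom-up, restricted to cells inside w[1..2]:
  T[1,1] 'a' = {T0}  orig:{}
  T[2,2] 'b' = {A,S,T1}  orig:{A,S}
  T[1,2] 'ab' = {A}

Original NTs in T[1,2] deriving "ab": ["A"]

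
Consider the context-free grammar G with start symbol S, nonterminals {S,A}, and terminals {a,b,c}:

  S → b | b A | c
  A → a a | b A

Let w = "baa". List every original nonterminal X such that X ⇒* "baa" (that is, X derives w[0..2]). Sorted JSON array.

CNF form of G:
  S -> T1 A | b | c
  A -> T0 T0 | T1 A
  T0 -> a
  T1 -> b

CYK fill, restricted to cells inside w[0..2]:
  T[0,0] 'b' = {S,T1}  orig:{S}
  T[1,1] 'a' = {T0}  orig:{}
  T[2,2] 'a' = {T0}  orig:{}
  T[0,1] 'ba' = ∅
  T[1,2] 'aa' = {A}
  T[0,2] 'baa' = {A,S}

Original NTs in T[0,2] deriving "baa": ["A", "S"]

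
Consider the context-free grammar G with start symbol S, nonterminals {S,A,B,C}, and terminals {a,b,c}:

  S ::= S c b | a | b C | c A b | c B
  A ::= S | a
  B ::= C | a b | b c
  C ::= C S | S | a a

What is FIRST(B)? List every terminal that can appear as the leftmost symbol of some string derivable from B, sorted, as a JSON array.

FIRST iteration:
iter 1:
  A via A→a: +{a}
  B via B→a b: +{a}
  B via B→b c: +{b}
  C via C→a a: +{a}
  S via S→a: +{a}
  S via S→b C: +{b}
  S via S→c A b: +{c}
  FIRST[S]={a,b,c}  FIRST[A]={a}  FIRST[B]={a,b}  FIRST[C]={a}
iter 2:
  A via A→S: +{b,c}
  C via C→S: +{b,c}
  FIRST[S]={a,b,c}  FIRST[A]={a,b,c}  FIRST[B]={a,b}  FIRST[C]={a,b,c}
iter 3:
  B via B→C: +{c}
  FIRST[S]={a,b,c}  FIRST[A]={a,b,c}  FIRST[B]={a,b,c}  FIRST[C]={a,b,c}
iter 4: (no change)
  FIRST[S]={a,b,c}  FIRST[A]={a,b,c}  FIRST[B]={a,b,c}  FIRST[C]={a,b,c}

FIRST(B) = ["a", "b", "c"]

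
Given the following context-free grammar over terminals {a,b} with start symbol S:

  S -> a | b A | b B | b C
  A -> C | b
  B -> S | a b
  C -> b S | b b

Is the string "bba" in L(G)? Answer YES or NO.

Convert to CNF:
  S -> T0 A | T0 B | T0 C | a
  A -> T0 S | T0 T0 | b
  B -> T0 A | T0 B | T0 C | T1 T0 | a
  C -> T0 S | T0 T0
  T0 -> b
  T1 -> a

CYK table (by increasing span):
  T[0,0] 'b' = {A,T0}  orig:{A}
  T[1,1] 'b' = {A,T0}  orig:{A}
  T[2,2] 'a' = {B,S,T1}  orig:{B,S}
  T[0,1] 'bb' = {A,B,C,S}
  T[1,2] 'ba' = {A,B,C,S}
  T[0,2] 'bba' = {A,B,C,S}

S ∈ T[0,2] ⇒ YES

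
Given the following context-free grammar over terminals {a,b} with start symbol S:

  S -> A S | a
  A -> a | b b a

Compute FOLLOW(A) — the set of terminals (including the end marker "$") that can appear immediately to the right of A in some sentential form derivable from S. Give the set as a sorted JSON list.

Compute FIRST by fixpoint:
iter 1:
  A via A→a: +{a}
  A via A→b b a: +{b}
  S via S→A S: +{a,b}
  FIRST[S]={a,b}  FIRST[A]={a,b}
iter 2: — fixpoint
  FIRST[S]={a,b}  FIRST[A]={a,b}

FOLLOW iteration:
initialize: $ ∈ FOLLOW(S)
pass 1:
  S→A S: FOLLOW(A) ⊇ FIRST(S) = {a,b}; new: +{a,b}
  S: {$}  A: {a,b}
pass 2: done
  S: {$}  A: {a,b}

FOLLOW(A) = ["a", "b"]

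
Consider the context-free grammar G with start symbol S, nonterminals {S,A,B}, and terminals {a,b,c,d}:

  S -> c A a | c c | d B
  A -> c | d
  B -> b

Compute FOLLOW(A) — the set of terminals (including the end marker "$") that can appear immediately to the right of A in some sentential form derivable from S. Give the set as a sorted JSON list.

Compute FIRST by fixpoint:
iter 1:
  A via A→c: +{c}
  A via A→d: +{d}
  B via B→b: +{b}
  S via S→c A a: +{c}
  S via S→d B: +{d}
  S: {c,d}  A: {c,d}  B: {b}
iter 2: done
  S: {c,d}  A: {c,d}  B: {b}

FOLLOW iteration:
initialize: $ ∈ FOLLOW(S)
[1]
  S→c A a: FOLLOW(A) ⊇ FIRST(a) = {a}; new: +{a}
  S→d B: FOLLOW(B) ⊇ FOLLOW(S) ⊇ {$}; new: +{$}
  FOLLOW[S]={$}  FOLLOW[A]={a}  FOLLOW[B]={$}
[2] done
  FOLLOW[S]={$}  FOLLOW[A]={a}  FOLLOW[B]={$}

FOLLOW(A) = ["a"]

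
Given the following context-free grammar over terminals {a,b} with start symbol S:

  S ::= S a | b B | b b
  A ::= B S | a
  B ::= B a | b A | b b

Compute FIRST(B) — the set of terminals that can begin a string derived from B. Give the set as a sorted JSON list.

Compute FIRST by fixpoint:
pass 1:
  A via A→a: +{a}
  B via B→b A: +{b}
  S via S→b B: +{b}
  S: {b}  A: {a}  B: {b}
pass 2:
  A via A→B S: +{b}
  S: {b}  A: {a,b}  B: {b}
pass 3: — fixpoint
  S: {b}  A: {a,b}  B: {b}

FIRST(B) = ["b"]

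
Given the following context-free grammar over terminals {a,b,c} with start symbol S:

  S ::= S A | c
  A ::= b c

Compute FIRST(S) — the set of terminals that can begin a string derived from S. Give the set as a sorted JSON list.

Compute FIRST by fixpoint:
round 1:
  A via A→b c: +{b}
  S via S→c: +{c}
  FIRST(S)={c}  FIRST(A)={b}
round 2: (stable)
  FIRST(S)={c}  FIRST(A)={b}

FIRST(S) = ["c"]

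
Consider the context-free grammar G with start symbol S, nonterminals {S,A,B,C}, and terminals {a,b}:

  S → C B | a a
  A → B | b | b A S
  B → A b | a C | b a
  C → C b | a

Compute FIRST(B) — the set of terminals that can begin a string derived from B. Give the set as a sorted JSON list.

FIRST sets, iterate to fixpoint:
pass 1:
  A via A→b: +{b}
  B via B→A b: +{b}
  B via B→a C: +{a}
  C via C→a: +{a}
  S via S→C B: +{a}
  FIRST(S)={a}  FIRST(A)={b}  FIRST(B)={a,b}  FIRST(C)={a}
pass 2:
  A via A→B: +{a}
  FIRST(S)={a}  FIRST(A)={a,b}  FIRST(B)={a,b}  FIRST(C)={a}
pass 3: — fixpoint
  FIRST(S)={a}  FIRST(A)={a,b}  FIRST(B)={a,b}  FIRST(C)={a}

FIRST(B) = ["a", "b"]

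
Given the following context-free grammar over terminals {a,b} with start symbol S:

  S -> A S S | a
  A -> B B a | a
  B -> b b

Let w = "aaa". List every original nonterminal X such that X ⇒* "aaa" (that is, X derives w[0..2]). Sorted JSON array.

CNF form of G:
  S -> A X3 | a
  A -> B X2 | a
  B -> T1 T1
  T0 -> a
  T1 -> b
  X2 -> B T0
  X3 -> S S

CYK fill (cells [i..j] with 0 ≤ i ≤ j ≤ 2 only):
  T[0,0] 'a' = {A,S,T0}  orig:{A,S}
  T[1,1] 'a' = {A,S,T0}  orig:{A,S}
  T[2,2] 'a' = {A,S,T0}  orig:{A,S}
  T[0,1] 'aa' = {X3}  orig:{}
  T[1,2] 'aa' = {X3}  orig:{}
  T[0,2] 'aaa' = {S}

Original NTs in T[0,2] deriving "aaa": ["S"]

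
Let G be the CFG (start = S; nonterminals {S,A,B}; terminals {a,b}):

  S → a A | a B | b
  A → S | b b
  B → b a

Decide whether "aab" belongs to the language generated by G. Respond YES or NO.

Convert to CNF:
  S -> T0 A | T0 B | b
  A -> T0 A | T0 B | T1 T1 | b
  B -> T1 T0
  T0 -> a
  T1 -> b

CYK fill:
  T[0,0] 'a' = {T0}  orig:{}
  T[1,1] 'a' = {T0}  orig:{}
  T[2,2] 'b' = {A,S,T1}  orig:{A,S}
  T[0,1] 'aa' = ∅
  T[1,2] 'ab' = {A,S}
  T[0,2] 'aab' = {A,S}

S ∈ T[0,2] ⇒ YES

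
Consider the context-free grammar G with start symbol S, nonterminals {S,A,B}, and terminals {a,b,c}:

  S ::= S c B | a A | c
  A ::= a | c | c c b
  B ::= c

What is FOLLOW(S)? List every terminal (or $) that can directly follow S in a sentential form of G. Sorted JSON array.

FIRST sets, iterate to fixpoint:
iter 1:
  A via A→a: +{a}
  A via A→c: +{c}
  B via B→c: +{c}
  S via S→a A: +{a}
  S via S→c: +{c}
  S: {a,c}  A: {a,c}  B: {c}
iter 2: — fixpoint
  S: {a,c}  A: {a,c}  B: {c}

FOLLOW sets:
initialize: $ ∈ FOLLOW(S)
pass 1:
  S→S c B: FOLLOW(S) ⊇ FIRST(c) = {c}; new: +{c}
  S→S c B: FOLLOW(B) ⊇ FOLLOW(S) ⊇ {$,c}; new: +{$,c}
  S→a A: FOLLOW(A) ⊇ FOLLOW(S) ⊇ {$,c}; new: +{$,c}
  FOLLOW(S)={$,c}  FOLLOW(A)={$,c}  FOLLOW(B)={$,c}
pass 2: — fixpoint
  FOLLOW(S)={$,c}  FOLLOW(A)={$,c}  FOLLOW(B)={$,c}

FOLLOW(S) = ["$", "c"]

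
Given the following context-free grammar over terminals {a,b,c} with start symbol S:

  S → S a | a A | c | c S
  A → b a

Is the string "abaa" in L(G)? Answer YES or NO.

Convert to CNF:
  S -> S T1 | T1 A | T2 S | c
  A -> T0 T1
  T0 -> b
  T1 -> a
  T2 -> c

CYK fill:
  T[0,0] 'a' = {T1}  orig:{}
  T[1,1] 'b' = {T0}  orig:{}
  T[2,2] 'a' = {T1}  orig:{}
  T[3,3] 'a' = {T1}  orig:{}
  T[0,1] 'ab' = ∅
  T[1,2] 'ba' = {A}
  T[2,3] 'aa' = ∅
  T[0,2] 'aba' = {S}
  T[1,3] 'baa' = ∅
  T[0,3] 'abaa' = {S}

S ∈ T[0,3] ⇒ YES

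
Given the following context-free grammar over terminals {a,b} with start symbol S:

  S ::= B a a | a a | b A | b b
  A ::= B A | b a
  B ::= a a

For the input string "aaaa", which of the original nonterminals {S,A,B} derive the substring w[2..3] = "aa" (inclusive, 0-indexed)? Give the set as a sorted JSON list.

CNF form of G:
  S -> B X2 | T0 A | T0 T0 | T1 T1
  A -> B A | T0 T1
  B -> T1 T1
  T0 -> b
  T1 -> a
  X2 -> T1 T1

CYK table (by increasing span) — only the sub-triangle for w[2..3]:
  [2..2]={T1}  "a"  orig:{}
  [3..3]={T1}  "a"  orig:{}
  [2..3]={B,S,X2}  "aa"  orig:{B,S}

Original NTs in T[2,3] deriving "aa": ["B", "S"]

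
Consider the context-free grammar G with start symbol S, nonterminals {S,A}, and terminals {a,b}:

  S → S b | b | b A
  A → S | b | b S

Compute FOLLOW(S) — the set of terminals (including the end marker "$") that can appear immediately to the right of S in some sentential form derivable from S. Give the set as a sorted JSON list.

Compute FIRST by fixpoint:
round 1:
  A via A→b: +{b}
  S via S→b: +{b}
  S: {b}  A: {b}
round 2: done
  S: {b}  A: {b}

FOLLOW iteration:
initialize: $ ∈ FOLLOW(S)
pass 1:
  S→S b: FOLLOW(S) ⊇ FIRST(b) = {b}; new: +{b}
  S→b A: FOLLOW(A) ⊇ FOLLOW(S) ⊇ {$,b}; new: +{$,b}
  S: {$,b}  A: {$,b}
pass 2: done
  S: {$,b}  A: {$,b}

FOLLOW(S) = ["$", "b"]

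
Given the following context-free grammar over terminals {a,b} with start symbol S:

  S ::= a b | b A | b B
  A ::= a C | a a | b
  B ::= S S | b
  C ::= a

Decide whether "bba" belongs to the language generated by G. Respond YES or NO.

Convert to CNF:
  S -> T0 T1 | T1 A | T1 B
  A -> T0 C | T0 T0 | b
  B -> S S | b
  C -> a
  T0 -> a
  T1 -> b

CYK table (by increasing span):
  T[0,0] 'b' = {A,B,T1}  orig:{A,B}
  T[1,1] 'b' = {A,B,T1}  orig:{A,B}
  T[2,2] 'a' = {C,T0}  orig:{C}
  T[0,1] 'bb' = {S}
  T[1,2] 'ba' = ∅
  T[0,2] 'bba' = ∅

S ∉ T[0,2] ⇒ NO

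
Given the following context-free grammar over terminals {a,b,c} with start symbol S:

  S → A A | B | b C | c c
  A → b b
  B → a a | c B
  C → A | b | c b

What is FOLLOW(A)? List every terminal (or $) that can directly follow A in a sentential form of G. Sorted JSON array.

FIRST sets, iterate to fixpoint:
iter 1:
  A via A→b b: +{b}
  B via B→a a: +{a}
  B via B→c B: +{c}
  C via C→A: +{b}
  C via C→c b: +{c}
  S via S→A A: +{b}
  S via S→B: +{a,c}
  FIRST(S)={a,b,c}  FIRST(A)={b}  FIRST(B)={a,c}  FIRST(C)={b,c}
iter 2: (no change)
  FIRST(S)={a,b,c}  FIRST(A)={b}  FIRST(B)={a,c}  FIRST(C)={b,c}

FOLLOW iteration:
initialize: $ ∈ FOLLOW(S)
[1]
  S→A A: FOLLOW(A) ⊇ FIRST(A) = {b}; new: +{b}
  S→A A: FOLLOW(A) ⊇ FOLLOW(S) ⊇ {$}; new: +{$}
  S→B: FOLLOW(B) ⊇ FOLLOW(S) ⊇ {$}; new: +{$}
  S→b C: FOLLOW(C) ⊇ FOLLOW(S) ⊇ {$}; new: +{$}
  FOLLOW[S]={$}  FOLLOW[A]={$,b}  FOLLOW[B]={$}  FOLLOW[C]={$}
[2] done
  FOLLOW[S]={$}  FOLLOW[A]={$,b}  FOLLOW[B]={$}  FOLLOW[C]={$}

FOLLOW(A) = ["$", "b"]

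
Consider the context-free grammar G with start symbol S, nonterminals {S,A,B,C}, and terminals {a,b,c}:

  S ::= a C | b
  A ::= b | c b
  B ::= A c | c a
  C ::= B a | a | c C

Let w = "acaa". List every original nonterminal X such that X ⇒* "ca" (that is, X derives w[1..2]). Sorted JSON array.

Convert to CNF:
  S -> T2 C | b
  A -> T0 T1 | b
  B -> A T0 | T0 T2
  C -> B T2 | T0 C | a
  T0 -> c
  T1 -> b
  T2 -> a

CYK table (by increasing span) — only the sub-triangle for w[1..2]:
  T[1,1] 'c' = {T0}  orig:{}
  T[2,2] 'a' = {C,T2}  orig:{C}
  T[1,2] 'ca' = {B,C}

Original NTs in T[1,2] deriving "ca": ["B", "C"]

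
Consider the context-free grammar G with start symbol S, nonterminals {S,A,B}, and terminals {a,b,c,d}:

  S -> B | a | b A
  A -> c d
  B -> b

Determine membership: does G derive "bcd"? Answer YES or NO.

Convert to CNF:
  S -> T2 A | a | b
  A -> T0 T1
  B -> b
  T0 -> c
  T1 -> d
  T2 -> b

Fill CYK table bottom-up:
  cell(0,0) b: {B,S,T2}  orig:{B,S}
  cell(1,1) c: {T0}  orig:{}
  cell(2,2) d: {T1}  orig:{}
  cell(0,1) bc: ∅
  cell(1,2) cd: {A}
  cell(0,2) bcd: {S}

S ∈ T[0,2] ⇒ YES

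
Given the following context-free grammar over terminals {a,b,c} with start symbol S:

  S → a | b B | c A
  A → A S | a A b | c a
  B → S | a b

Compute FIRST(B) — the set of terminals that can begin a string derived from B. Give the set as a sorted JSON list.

FIRST iteration:
pass 1:
  A via A→a A b: +{a}
  A via A→c a: +{c}
  B via B→a b: +{a}
  S via S→a: +{a}
  S via S→b B: +{b}
  S via S→c A: +{c}
  FIRST[S]={a,b,c}  FIRST[A]={a,c}  FIRST[B]={a}
pass 2:
  B via B→S: +{b,c}
  FIRST[S]={a,b,c}  FIRST[A]={a,c}  FIRST[B]={a,b,c}
pass 3: — fixpoint
  FIRST[S]={a,b,c}  FIRST[A]={a,c}  FIRST[B]={a,b,c}

FIRST(B) = ["a", "b", "c"]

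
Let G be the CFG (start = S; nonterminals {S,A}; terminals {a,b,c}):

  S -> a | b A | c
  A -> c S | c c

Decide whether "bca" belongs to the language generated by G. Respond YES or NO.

Convert to CNF:
  S -> T1 A | a | c
  A -> T0 S | T0 T0
  T0 -> c
  T1 -> b

CYK fill:
  [0..0]={T1}  "b"  orig:{}
  [1..1]={S,T0}  "c"  orig:{S}
  [2..2]={S}  "a"
  [0..1]=∅  "bc"
  [1..2]={A}  "ca"
  [0..2]={S}  "bca"

S ∈ T[0,2] ⇒ YES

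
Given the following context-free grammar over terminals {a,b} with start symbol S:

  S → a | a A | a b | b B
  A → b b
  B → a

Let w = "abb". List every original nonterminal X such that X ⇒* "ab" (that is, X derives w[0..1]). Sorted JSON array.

CNF form of G:
  S -> T0 B | T1 A | T1 T0 | a
  A -> T0 T0
  B -> a
  T0 -> b
  T1 -> a

CYK fill, restricted to cells inside w[0..1]:
  T[0,0] 'a' = {B,S,T1}  orig:{B,S}
  T[1,1] 'b' = {T0}  orig:{}
  T[0,1] 'ab' = {S}

Original NTs in T[0,1] deriving "ab": ["S"]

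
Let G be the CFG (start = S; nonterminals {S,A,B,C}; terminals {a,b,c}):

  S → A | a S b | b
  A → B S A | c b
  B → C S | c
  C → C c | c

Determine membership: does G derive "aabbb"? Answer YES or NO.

CNF form of G:
  S -> B X4 | T0 T1 | T2 X5 | b
  A -> B X3 | T0 T1
  B -> C S | c
  C -> C T0 | c
  T0 -> c
  T1 -> b
  T2 -> a
  X3 -> S A
  X4 -> S A
  X5 -> S T1

CYK table (by increasing span):
  cell(0,0) a: {T2}  orig:{}
  cell(1,1) a: {T2}  orig:{}
  cell(2,2) b: {S,T1}  orig:{S}
  cell(3,3) b: {S,T1}  orig:{S}
  cell(4,4) b: {S,T1}  orig:{S}
  cell(0,1) aa: ∅
  cell(1,2) ab: ∅
  cell(2,3) bb: {X5}  orig:{}
  cell(3,4) bb: {X5}  orig:{}
  cell(0,2) aab: ∅
  cell(1,3) abb: {S}
  cell(2,4) bbb: ∅
  cell(0,3) aabb: ∅
  cell(1,4) abbb: {X5}  orig:{}
  cell(0,4) aabbb: {S}

S ∈ T[0,4] ⇒ YES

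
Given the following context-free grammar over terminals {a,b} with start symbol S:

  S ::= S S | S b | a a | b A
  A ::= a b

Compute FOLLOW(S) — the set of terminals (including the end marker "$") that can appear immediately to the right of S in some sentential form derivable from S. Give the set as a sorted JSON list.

FIRST sets, iterate to fixpoint:
round 1:
  A via A→a b: +{a}
  S via S→a a: +{a}
  S via S→b A: +{b}
  FIRST[S]={a,b}  FIRST[A]={a}
round 2: — fixpoint
  FIRST[S]={a,b}  FIRST[A]={a}

FOLLOW iteration:
FOLLOW(S) := {$}
[1]
  S→S S: FOLLOW(S) ⊇ FIRST(S) = {a,b}; new: +{a,b}
  S→b A: FOLLOW(A) ⊇ FOLLOW(S) ⊇ {$,a,b}; new: +{$,a,b}
  S: {$,a,b}  A: {$,a,b}
[2] — fixpoint
  S: {$,a,b}  A: {$,a,b}

FOLLOW(S) = ["$", "a", "b"]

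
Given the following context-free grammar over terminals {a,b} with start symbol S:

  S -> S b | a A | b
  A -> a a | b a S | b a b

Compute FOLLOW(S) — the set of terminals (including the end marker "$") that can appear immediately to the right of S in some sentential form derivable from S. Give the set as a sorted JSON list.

Compute FIRST by fixpoint:
pass 1:
  A via A→a a: +{a}
  A via A→b a S: +{b}
  S via S→a A: +{a}
  S via S→b: +{b}
  FIRST(S)={a,b}  FIRST(A)={a,b}
pass 2: (no change)
  FIRST(S)={a,b}  FIRST(A)={a,b}

Compute FOLLOW by fixpoint:
initialize: $ ∈ FOLLOW(S)
pass 1:
  S→S b: FOLLOW(S) ⊇ FIRST(b) = {b}; new: +{b}
  S→a A: FOLLOW(A) ⊇ FOLLOW(S) ⊇ {$,b}; new: +{$,b}
  FOLLOW[S]={$,b}  FOLLOW[A]={$,b}
pass 2: — fixpoint
  FOLLOW[S]={$,b}  FOLLOW[A]={$,b}

FOLLOW(S) = ["$", "b"]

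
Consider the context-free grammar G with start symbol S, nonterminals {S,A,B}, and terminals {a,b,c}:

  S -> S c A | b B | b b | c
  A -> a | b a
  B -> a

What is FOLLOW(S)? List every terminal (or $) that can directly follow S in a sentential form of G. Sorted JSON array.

FIRST sets, iterate to fixpoint:
pass 1:
  A via A→a: +{a}
  A via A→b a: +{b}
  B via B→a: +{a}
  S via S→b B: +{b}
  S via S→c: +{c}
  FIRST[S]={b,c}  FIRST[A]={a,b}  FIRST[B]={a}
pass 2: done
  FIRST[S]={b,c}  FIRST[A]={a,b}  FIRST[B]={a}

FOLLOW iteration:
seed FOLLOW(S) with $
[1]
  S→S c A: FOLLOW(S) ⊇ FIRST(c) = {c}; new: +{c}
  S→S c A: FOLLOW(A) ⊇ FOLLOW(S) ⊇ {$,c}; new: +{$,c}
  S→b B: FOLLOW(B) ⊇ FOLLOW(S) ⊇ {$,c}; new: +{$,c}
  FOLLOW[S]={$,c}  FOLLOW[A]={$,c}  FOLLOW[B]={$,c}
[2] (stable)
  FOLLOW[S]={$,c}  FOLLOW[A]={$,c}  FOLLOW[B]={$,c}

FOLLOW(S) = ["$", "c"]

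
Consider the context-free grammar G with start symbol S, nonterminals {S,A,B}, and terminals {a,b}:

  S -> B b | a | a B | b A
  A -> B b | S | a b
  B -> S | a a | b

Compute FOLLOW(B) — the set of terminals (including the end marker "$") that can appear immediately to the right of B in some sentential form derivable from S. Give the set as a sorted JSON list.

FIRST sets, iterate to fixpoint:
[1]
  A via A→a b: +{a}
  B via B→a a: +{a}
  B via B→b: +{b}
  S via S→B b: +{a,b}
  FIRST(S)={a,b}  FIRST(A)={a}  FIRST(B)={a,b}
[2]
  A via A→B b: +{b}
  FIRST(S)={a,b}  FIRST(A)={a,b}  FIRST(B)={a,b}
[3] (stable)
  FIRST(S)={a,b}  FIRST(A)={a,b}  FIRST(B)={a,b}

FOLLOW iteration:
seed FOLLOW(S) with $
pass 1:
  A→B b: FOLLOW(B) ⊇ FIRST(b) = {b}; new: +{b}
  B→S: FOLLOW(S) ⊇ FOLLOW(B) ⊇ {b}; new: +{b}
  S→a B: FOLLOW(B) ⊇ FOLLOW(S) ⊇ {$,b}; new: +{$}
  S→b A: FOLLOW(A) ⊇ FOLLOW(S) ⊇ {$,b}; new: +{$,b}
  FOLLOW[S]={$,b}  FOLLOW[A]={$,b}  FOLLOW[B]={$,b}
pass 2: (stable)
  FOLLOW[S]={$,b}  FOLLOW[A]={$,b}  FOLLOW[B]={$,b}

FOLLOW(B) = ["$", "b"]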